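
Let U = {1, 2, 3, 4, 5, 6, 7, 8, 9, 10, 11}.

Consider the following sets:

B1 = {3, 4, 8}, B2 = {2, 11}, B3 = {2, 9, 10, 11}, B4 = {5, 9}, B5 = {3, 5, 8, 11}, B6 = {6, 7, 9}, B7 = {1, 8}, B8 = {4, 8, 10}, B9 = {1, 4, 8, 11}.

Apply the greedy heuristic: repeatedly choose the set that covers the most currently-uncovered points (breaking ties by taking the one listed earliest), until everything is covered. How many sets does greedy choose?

Greedy: pick B3 (covers 4 new) → pick B1 (covers 3 new) → pick B6 (covers 2 new) → pick B4 (covers 1 new) → pick B7 (covers 1 new). Total picks: 5.
(The true minimum cover uses only 4 sets, so greedy is not optimal here.)

5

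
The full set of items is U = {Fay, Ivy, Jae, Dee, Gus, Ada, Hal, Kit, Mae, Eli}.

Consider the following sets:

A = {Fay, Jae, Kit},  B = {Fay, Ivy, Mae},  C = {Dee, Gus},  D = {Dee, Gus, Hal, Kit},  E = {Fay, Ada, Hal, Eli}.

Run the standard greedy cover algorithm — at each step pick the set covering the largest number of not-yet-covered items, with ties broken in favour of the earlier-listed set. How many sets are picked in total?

4

Greedy: pick D (covers 4 new) → pick B (covers 3 new) → pick E (covers 2 new) → pick A (covers 1 new). Total picks: 4.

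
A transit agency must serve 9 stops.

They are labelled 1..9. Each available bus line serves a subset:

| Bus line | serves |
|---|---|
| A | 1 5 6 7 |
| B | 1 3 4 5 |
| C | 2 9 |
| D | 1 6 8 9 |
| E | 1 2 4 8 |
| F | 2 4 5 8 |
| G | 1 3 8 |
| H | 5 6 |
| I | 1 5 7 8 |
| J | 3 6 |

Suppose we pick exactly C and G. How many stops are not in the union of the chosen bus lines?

4

Union of C, G = {1, 2, 3, 8, 9}.
Not covered: 4, 5, 6, 7 — 4 stops.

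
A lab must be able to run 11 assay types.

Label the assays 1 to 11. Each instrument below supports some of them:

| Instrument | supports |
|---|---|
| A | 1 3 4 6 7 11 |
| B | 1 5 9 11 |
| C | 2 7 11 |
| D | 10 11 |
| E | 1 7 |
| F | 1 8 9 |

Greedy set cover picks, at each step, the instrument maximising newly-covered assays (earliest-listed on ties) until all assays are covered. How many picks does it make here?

5

Greedy: pick A (covers 6 new) → pick B (covers 2 new) → pick C (covers 1 new) → pick D (covers 1 new) → pick F (covers 1 new). Total picks: 5.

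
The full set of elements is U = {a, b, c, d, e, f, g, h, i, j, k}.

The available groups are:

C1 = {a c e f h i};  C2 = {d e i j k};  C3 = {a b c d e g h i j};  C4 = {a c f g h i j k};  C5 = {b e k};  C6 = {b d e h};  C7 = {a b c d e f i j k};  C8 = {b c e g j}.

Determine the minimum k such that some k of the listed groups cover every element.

C3 and C4 together: C3 ∪ C4 = {a, b, c, d, e, f, g, h, i, j, k} — every element is covered.
No single group has all 11 elements (the largest, C3, has 9), so 2 is optimal.

2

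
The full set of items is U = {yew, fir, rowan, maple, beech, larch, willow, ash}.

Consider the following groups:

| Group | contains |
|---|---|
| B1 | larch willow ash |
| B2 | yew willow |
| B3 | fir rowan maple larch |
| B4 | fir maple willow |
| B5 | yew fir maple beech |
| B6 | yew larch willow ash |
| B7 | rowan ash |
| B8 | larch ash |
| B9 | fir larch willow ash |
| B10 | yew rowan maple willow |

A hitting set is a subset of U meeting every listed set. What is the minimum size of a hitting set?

Take H = {fir, willow, ash}. Each listed group contains at least one of these, so H is a hitting set of size 3.
No choice of 2 items meets every group, so 3 is the minimum.

3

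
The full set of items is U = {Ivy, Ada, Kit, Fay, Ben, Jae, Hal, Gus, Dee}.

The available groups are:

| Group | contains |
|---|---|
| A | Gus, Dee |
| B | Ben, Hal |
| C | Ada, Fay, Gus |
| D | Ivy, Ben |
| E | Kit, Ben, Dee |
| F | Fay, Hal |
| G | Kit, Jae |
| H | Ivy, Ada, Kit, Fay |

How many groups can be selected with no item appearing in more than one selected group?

4

A, D, F, G are pairwise disjoint (A={Gus,Dee}; D={Ivy,Ben}; F={Fay,Hal}; G={Kit,Jae}).
Every remaining group overlaps one of these, and no 5 of the listed groups are pairwise disjoint, so 4 is the maximum.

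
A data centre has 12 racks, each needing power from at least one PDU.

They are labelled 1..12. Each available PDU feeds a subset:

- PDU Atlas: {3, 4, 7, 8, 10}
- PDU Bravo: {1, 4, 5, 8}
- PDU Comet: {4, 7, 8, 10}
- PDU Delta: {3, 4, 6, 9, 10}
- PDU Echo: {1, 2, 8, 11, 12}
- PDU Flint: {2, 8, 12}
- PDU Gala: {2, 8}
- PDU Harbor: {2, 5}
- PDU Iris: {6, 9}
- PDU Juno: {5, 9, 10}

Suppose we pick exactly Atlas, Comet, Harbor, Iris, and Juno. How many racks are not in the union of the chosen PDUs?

Union of Atlas, Comet, Harbor, Iris, Juno = {2, 3, 4, 5, 6, 7, 8, 9, 10}.
Not covered: 1, 11, 12 — 3 racks.

3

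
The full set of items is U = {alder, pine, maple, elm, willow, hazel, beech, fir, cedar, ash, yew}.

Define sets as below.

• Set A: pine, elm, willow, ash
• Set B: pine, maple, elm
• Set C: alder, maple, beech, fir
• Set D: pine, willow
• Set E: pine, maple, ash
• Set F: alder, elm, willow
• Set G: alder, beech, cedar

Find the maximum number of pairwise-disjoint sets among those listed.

A, C are pairwise disjoint (A={pine,elm,willow,ash}; C={alder,maple,beech,fir}).
Every remaining set overlaps one of these, and no 3 of the listed sets are pairwise disjoint, so 2 is the maximum.

2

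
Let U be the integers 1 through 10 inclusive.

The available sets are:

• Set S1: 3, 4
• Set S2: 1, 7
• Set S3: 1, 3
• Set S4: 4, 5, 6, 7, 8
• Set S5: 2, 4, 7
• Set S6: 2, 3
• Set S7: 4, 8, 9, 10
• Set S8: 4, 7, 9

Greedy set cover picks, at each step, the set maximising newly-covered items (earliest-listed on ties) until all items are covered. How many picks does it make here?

Greedy: pick S4 (covers 5 new) → pick S3 (covers 2 new) → pick S7 (covers 2 new) → pick S5 (covers 1 new). Total picks: 4.

4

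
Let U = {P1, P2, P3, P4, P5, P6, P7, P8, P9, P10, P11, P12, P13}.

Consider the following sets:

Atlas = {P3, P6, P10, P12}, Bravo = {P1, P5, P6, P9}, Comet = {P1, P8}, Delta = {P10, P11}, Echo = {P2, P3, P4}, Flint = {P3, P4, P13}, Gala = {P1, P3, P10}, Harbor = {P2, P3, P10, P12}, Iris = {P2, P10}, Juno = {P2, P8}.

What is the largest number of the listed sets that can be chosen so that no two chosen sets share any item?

Bravo, Delta, Flint, Juno are pairwise disjoint (Bravo={P1,P5,P6,P9}; Delta={P10,P11}; Flint={P3,P4,P13}; Juno={P2,P8}).
Every remaining set overlaps one of these, and no 5 of the listed sets are pairwise disjoint, so 4 is the maximum.

4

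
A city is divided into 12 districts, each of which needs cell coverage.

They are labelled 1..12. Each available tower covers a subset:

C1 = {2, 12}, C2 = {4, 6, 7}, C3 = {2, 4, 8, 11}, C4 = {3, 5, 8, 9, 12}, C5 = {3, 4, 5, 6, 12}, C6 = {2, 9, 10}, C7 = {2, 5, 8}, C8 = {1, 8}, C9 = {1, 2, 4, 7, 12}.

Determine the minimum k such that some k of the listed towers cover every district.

C3 and C5 and C6 and C9 together: C3 ∪ C5 ∪ C6 ∪ C9 = {1, 2, 3, 4, 5, 6, 7, 8, 9, 10, 11, 12} — every district is covered.
No 3 of the 9 towers cover everything (all 84 combinations miss at least one district), so 4 is optimal.

4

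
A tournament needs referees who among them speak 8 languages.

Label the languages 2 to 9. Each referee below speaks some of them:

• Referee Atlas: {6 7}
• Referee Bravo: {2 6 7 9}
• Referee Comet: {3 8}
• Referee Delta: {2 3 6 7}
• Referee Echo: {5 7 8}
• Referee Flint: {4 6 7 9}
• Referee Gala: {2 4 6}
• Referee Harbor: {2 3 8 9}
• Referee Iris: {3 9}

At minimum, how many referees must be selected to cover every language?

Echo and Gala and Iris together: Echo ∪ Gala ∪ Iris = {2, 3, 4, 5, 6, 7, 8, 9} — every language is covered.
Only Echo contains 5, so Echo is forced; the remaining 5 languages need at least 2 more referees (each remaining referee adds at most 3) — so at least 3 referees are needed, and 3 is optimal.

3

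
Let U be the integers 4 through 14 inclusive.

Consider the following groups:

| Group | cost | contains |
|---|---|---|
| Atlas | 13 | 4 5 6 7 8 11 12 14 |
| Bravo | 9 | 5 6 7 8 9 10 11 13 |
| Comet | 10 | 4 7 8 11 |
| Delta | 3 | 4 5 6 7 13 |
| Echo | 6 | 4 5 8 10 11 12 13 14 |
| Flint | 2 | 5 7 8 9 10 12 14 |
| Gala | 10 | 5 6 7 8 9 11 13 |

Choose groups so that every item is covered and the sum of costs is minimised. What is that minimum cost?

Delta, Echo, Flint together cover every item (Delta ∪ Echo ∪ Flint = {4, 5, 6, 7, 8, 9, 10, 11, 12, 13, 14}); total cost 3 + 6 + 2 = 11.
No covering selection has total cost below 11.

11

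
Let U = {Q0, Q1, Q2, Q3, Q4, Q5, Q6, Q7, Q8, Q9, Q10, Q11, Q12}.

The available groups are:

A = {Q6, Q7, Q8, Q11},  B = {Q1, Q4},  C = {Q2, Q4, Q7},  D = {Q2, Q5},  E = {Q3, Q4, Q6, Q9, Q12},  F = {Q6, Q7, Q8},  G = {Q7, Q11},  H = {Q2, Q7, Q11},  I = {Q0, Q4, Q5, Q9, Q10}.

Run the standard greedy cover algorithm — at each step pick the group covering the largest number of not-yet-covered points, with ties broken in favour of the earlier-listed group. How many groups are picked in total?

Greedy: pick E (covers 5 new) → pick A (covers 3 new) → pick I (covers 3 new) → pick B (covers 1 new) → pick C (covers 1 new). Total picks: 5.

5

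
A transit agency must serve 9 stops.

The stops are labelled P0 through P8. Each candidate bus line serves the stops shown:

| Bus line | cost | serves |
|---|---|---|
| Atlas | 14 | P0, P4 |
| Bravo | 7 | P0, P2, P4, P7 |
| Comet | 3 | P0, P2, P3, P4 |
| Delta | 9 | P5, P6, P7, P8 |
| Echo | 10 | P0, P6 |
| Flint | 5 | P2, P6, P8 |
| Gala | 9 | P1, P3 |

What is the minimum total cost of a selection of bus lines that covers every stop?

Comet, Delta, Gala together cover every stop (Comet ∪ Delta ∪ Gala = {P0, P1, P2, P3, P4, P5, P6, P7, P8}); total cost 3 + 9 + 9 = 21.
No covering selection has total cost below 21.

21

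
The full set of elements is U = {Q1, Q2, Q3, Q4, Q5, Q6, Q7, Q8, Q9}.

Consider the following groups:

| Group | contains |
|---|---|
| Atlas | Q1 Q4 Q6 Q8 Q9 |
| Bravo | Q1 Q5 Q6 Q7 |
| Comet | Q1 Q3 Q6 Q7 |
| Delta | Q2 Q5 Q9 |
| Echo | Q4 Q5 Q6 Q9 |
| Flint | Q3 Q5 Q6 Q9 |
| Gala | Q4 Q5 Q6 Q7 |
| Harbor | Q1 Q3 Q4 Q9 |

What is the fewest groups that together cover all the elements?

3

Atlas and Comet and Delta together: Atlas ∪ Comet ∪ Delta = {Q1, Q2, Q3, Q4, Q5, Q6, Q7, Q8, Q9} — every element is covered.
Only Delta contains Q2, so Delta is forced; the remaining 6 elements need at least 2 more groups (each remaining group adds at most 4) — so at least 3 groups are needed, and 3 is optimal.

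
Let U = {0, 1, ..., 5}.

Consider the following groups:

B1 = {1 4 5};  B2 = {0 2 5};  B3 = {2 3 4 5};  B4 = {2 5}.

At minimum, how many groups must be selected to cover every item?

3

B1 and B2 and B3 together: B1 ∪ B2 ∪ B3 = {0, 1, 2, 3, 4, 5} — every item is covered.
Only B2 contains 0, so B2 is forced; the remaining 3 items need at least 2 more groups (each remaining group adds at most 2) — so at least 3 groups are needed, and 3 is optimal.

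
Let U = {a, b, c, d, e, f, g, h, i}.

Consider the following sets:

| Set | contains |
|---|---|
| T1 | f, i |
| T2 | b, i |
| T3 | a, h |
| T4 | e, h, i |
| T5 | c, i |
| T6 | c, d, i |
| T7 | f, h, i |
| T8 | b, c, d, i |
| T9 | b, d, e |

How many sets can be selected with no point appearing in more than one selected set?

3

T3, T5, T9 are pairwise disjoint (T3={a,h}; T5={c,i}; T9={b,d,e}).
Every remaining set overlaps one of these, and no 4 of the listed sets are pairwise disjoint, so 3 is the maximum.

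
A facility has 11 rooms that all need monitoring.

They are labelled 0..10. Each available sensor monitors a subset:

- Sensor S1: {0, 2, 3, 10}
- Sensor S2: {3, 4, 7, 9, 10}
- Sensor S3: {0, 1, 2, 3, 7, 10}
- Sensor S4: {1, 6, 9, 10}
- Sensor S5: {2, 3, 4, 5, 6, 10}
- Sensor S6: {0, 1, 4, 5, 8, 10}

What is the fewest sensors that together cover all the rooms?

Take {S2, S5, S6}. Their union is {0, 1, 2, 3, 4, 5, 6, 7, 8, 9, 10}, which is all 11 rooms.
Only S6 contains 8, so S6 is forced; the remaining 5 rooms need at least 2 more sensors (each remaining sensor adds at most 3) — so at least 3 sensors are needed, and 3 is optimal.

3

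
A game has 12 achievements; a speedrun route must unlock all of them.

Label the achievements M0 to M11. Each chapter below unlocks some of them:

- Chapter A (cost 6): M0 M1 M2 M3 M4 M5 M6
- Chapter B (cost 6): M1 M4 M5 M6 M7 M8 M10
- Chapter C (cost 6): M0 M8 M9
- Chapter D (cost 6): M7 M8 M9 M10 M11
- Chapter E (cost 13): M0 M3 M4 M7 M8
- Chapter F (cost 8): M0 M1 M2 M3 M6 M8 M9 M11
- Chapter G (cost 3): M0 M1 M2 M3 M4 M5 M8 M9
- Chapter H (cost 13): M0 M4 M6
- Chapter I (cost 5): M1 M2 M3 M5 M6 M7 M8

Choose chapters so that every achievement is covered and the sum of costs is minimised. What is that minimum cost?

12

A, D together cover every achievement (A ∪ D = {M0, M1, M2, M3, M4, M5, M6, M7, M8, M9, M10, M11}); total cost 6 + 6 = 12.
The greedy pick G, B, D costs 15; no covering selection beats 12.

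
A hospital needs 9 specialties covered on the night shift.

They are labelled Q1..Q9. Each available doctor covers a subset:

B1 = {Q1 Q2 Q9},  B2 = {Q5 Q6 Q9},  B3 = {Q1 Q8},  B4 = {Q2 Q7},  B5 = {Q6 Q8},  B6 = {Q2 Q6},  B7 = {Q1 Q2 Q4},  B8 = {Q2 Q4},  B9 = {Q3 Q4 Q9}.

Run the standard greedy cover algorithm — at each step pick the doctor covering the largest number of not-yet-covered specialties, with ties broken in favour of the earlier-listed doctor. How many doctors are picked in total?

5

Greedy: pick B1 (covers 3 new) → pick B2 (covers 2 new) → pick B9 (covers 2 new) → pick B3 (covers 1 new) → pick B4 (covers 1 new). Total picks: 5.
(The true minimum cover uses only 4 doctors, so greedy is not optimal here.)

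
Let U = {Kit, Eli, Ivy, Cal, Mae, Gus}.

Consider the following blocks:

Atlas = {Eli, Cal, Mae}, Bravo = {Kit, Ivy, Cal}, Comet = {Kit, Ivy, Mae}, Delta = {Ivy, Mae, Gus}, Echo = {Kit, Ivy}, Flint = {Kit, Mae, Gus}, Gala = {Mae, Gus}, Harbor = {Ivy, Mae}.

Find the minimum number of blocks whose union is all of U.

Atlas, Delta, and Flint cover everything between them: the union {Kit, Eli, Ivy, Cal, Mae, Gus} is all of U.
Only Atlas contains Eli, so Atlas is forced; the remaining 3 elements need at least 2 more blocks (each remaining block adds at most 2) — so at least 3 blocks are needed, and 3 is optimal.

3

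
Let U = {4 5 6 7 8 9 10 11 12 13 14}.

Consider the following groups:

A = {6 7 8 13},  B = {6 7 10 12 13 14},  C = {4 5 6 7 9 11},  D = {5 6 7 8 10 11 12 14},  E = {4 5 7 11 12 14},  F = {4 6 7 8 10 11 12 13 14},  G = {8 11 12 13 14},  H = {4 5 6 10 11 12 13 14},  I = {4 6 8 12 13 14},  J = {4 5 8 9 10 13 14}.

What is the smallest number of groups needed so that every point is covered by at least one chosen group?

C and F together: C ∪ F = {4, 5, 6, 7, 8, 9, 10, 11, 12, 13, 14} — every point is covered.
No single group has all 11 points (the largest, F, has 9), so 2 is optimal.

2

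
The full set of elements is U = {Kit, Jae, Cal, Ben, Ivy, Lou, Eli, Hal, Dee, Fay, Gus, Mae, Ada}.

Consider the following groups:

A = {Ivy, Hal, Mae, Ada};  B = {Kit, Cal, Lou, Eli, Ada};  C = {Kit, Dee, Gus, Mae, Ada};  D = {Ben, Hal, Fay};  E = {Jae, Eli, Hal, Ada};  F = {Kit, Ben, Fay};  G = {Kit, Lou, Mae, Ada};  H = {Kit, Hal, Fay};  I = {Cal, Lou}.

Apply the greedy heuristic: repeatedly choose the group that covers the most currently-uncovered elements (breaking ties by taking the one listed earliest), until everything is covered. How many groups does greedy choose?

5

Greedy: pick B (covers 5 new) → pick A (covers 3 new) → pick C (covers 2 new) → pick D (covers 2 new) → pick E (covers 1 new). Total picks: 5.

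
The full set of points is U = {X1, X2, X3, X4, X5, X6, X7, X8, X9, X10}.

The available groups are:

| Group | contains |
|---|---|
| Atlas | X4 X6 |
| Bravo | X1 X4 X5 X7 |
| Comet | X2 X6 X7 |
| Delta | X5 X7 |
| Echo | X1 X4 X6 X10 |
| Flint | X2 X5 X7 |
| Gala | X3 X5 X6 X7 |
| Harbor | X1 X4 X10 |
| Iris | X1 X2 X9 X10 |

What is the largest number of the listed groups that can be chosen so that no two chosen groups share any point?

3

Atlas, Delta, Iris are pairwise disjoint (Atlas={X4,X6}; Delta={X5,X7}; Iris={X1,X2,X9,X10}).
Every remaining group overlaps one of these, and no 4 of the listed groups are pairwise disjoint, so 3 is the maximum.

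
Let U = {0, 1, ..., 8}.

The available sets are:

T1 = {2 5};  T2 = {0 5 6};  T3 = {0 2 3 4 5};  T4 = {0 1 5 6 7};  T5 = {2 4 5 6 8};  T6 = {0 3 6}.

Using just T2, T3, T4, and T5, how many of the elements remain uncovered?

0

Union of T2, T3, T4, T5 = {0, 1, 2, 3, 4, 5, 6, 7, 8} — that's every element, so 0 are uncovered.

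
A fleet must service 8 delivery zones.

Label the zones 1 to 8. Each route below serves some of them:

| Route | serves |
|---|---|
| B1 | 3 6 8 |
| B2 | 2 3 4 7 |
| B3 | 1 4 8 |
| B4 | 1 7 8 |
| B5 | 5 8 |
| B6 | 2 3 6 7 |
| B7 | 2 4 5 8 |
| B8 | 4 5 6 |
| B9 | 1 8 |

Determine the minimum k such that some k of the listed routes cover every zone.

3

B3 and B5 and B6 together: B3 ∪ B5 ∪ B6 = {1, 2, 3, 4, 5, 6, 7, 8} — every zone is covered.
No 2 of the 9 routes cover everything (all 36 combinations miss at least one zone), so 3 is optimal.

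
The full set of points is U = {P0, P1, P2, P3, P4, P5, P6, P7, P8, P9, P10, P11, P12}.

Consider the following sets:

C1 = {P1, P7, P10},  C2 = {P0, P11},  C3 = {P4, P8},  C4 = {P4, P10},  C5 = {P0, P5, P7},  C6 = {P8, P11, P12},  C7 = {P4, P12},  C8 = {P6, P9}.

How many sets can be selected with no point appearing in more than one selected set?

C4, C5, C6, C8 are pairwise disjoint (C4={P4,P10}; C5={P0,P5,P7}; C6={P8,P11,P12}; C8={P6,P9}).
Every remaining set overlaps one of these, and no 5 of the listed sets are pairwise disjoint, so 4 is the maximum.

4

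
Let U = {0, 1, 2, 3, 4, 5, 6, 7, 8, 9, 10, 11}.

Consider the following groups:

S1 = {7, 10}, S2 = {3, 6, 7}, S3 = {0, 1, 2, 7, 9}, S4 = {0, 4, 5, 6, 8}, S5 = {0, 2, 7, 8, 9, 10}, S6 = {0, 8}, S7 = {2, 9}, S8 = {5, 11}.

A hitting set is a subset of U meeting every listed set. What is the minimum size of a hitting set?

H = {5, 7, 8, 9} meets every group (each contains at least one member of H), and |H| = 4.
The groups S1, S6, S7, S8 are pairwise disjoint, so any hitting set needs a separate item for each — at least 4. Hence 4 is optimal.

4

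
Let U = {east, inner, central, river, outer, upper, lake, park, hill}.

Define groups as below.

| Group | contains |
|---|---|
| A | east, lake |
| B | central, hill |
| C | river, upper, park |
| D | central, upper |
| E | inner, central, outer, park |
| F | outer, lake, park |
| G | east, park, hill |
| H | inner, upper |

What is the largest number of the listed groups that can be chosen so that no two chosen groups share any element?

3

A, B, H are pairwise disjoint (A={east,lake}; B={central,hill}; H={inner,upper}).
Every remaining group overlaps one of these, and no 4 of the listed groups are pairwise disjoint, so 3 is the maximum.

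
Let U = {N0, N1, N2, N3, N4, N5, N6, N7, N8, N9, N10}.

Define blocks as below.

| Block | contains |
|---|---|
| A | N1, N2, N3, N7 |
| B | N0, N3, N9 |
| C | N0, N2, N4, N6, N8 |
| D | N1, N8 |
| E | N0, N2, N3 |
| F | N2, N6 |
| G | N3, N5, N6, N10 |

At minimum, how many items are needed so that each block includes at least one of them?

3

Take H = {N0, N1, N6}. Each listed block contains at least one of these, so H is a hitting set of size 3.
The blocks B, D, F are pairwise disjoint, so any hitting set needs a separate item for each — at least 3. Hence 3 is optimal.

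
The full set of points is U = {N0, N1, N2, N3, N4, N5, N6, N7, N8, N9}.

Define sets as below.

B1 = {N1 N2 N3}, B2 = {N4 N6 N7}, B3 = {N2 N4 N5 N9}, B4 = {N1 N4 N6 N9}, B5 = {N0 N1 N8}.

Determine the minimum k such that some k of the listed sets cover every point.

4

B1, B2, B3, and B5 cover everything between them: the union {N0, N1, N2, N3, N4, N5, N6, N7, N8, N9} is all of U.
Only B1 contains N3, so B1 is forced; the remaining 7 points need at least 3 more sets (each remaining set adds at most 3) — so at least 4 sets are needed, and 4 is optimal.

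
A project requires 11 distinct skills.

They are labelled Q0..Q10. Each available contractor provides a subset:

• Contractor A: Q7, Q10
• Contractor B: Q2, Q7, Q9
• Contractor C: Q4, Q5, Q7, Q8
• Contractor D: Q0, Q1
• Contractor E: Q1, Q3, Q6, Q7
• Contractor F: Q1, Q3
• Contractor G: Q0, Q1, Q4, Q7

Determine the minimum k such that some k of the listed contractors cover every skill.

5

A and B and C and D and E together: A ∪ B ∪ C ∪ D ∪ E = {Q0, Q1, Q2, Q3, Q4, Q5, Q6, Q7, Q8, Q9, Q10} — every skill is covered.
No 4 of the 7 contractors cover everything (all 35 combinations miss at least one skill), so 5 is optimal.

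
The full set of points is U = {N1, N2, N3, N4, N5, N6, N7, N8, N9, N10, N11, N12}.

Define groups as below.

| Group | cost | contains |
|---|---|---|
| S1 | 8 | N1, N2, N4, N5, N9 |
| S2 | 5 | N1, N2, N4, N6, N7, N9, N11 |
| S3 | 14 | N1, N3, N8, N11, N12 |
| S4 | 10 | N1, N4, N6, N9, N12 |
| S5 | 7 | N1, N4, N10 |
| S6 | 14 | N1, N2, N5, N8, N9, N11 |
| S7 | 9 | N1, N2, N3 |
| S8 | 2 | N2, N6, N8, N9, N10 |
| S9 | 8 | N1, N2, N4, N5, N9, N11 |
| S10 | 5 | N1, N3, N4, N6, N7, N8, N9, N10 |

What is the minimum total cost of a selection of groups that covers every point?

23

S4, S9, S10 together cover every point (S4 ∪ S9 ∪ S10 = {N1, N2, N3, N4, N5, N6, N7, N8, N9, N10, N11, N12}); total cost 10 + 8 + 5 = 23.
The greedy pick S8, S2, S10, S1, S4 costs 30; no covering selection beats 23.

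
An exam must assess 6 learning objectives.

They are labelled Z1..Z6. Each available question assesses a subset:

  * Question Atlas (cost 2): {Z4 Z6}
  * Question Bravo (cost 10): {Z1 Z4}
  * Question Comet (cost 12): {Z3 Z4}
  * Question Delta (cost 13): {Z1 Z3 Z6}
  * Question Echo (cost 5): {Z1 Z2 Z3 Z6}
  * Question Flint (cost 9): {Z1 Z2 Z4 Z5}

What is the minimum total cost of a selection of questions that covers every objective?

Echo, Flint together cover every objective (Echo ∪ Flint = {Z1, Z2, Z3, Z4, Z5, Z6}); total cost 5 + 9 = 14.
The greedy pick Atlas, Echo, Flint costs 16; no covering selection beats 14.

14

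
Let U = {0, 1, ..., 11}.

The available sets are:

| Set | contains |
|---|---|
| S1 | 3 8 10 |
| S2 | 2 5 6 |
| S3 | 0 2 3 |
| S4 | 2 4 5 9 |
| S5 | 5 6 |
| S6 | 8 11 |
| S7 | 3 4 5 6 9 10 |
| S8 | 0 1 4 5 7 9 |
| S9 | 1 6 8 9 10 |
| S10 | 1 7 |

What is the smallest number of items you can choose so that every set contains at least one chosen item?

4

Take H = {0, 5, 7, 8}. Each listed set contains at least one of these, so H is a hitting set of size 4.
The sets S3, S5, S6, S10 are pairwise disjoint, so any hitting set needs a separate item for each — at least 4. Hence 4 is optimal.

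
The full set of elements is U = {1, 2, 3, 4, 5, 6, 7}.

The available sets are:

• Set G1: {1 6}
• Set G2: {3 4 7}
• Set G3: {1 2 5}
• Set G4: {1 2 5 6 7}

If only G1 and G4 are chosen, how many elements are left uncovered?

2

Union of G1, G4 = {1, 2, 5, 6, 7}.
Not covered: 3, 4 — 2 elements.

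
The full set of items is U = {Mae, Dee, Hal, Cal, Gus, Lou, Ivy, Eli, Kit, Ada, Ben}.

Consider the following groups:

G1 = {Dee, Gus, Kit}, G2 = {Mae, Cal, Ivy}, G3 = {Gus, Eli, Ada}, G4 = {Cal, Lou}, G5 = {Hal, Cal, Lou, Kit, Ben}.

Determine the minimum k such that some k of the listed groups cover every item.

4

G1, G2, G3, and G5 cover everything between them: the union {Mae, Dee, Hal, Cal, Gus, Lou, Ivy, Eli, Kit, Ada, Ben} is all of U.
No 3 of the 5 groups cover everything (all 10 combinations miss at least one item), so 4 is optimal.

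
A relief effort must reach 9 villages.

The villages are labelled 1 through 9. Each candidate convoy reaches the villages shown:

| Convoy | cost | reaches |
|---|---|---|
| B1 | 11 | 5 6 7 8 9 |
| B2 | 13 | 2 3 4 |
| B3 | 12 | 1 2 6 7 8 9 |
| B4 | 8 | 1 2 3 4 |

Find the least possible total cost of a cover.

B1, B4 together cover every village (B1 ∪ B4 = {1, 2, 3, 4, 5, 6, 7, 8, 9}); total cost 11 + 8 = 19.
The greedy pick B3, B4, B1 costs 31; no covering selection beats 19.

19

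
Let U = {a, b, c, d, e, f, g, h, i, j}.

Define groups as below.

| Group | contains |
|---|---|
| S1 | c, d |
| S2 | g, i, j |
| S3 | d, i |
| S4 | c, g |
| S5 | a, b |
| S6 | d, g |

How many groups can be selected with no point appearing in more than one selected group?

S3, S4, S5 are pairwise disjoint (S3={d,i}; S4={c,g}; S5={a,b}).
Every remaining group overlaps one of these, and no 4 of the listed groups are pairwise disjoint, so 3 is the maximum.

3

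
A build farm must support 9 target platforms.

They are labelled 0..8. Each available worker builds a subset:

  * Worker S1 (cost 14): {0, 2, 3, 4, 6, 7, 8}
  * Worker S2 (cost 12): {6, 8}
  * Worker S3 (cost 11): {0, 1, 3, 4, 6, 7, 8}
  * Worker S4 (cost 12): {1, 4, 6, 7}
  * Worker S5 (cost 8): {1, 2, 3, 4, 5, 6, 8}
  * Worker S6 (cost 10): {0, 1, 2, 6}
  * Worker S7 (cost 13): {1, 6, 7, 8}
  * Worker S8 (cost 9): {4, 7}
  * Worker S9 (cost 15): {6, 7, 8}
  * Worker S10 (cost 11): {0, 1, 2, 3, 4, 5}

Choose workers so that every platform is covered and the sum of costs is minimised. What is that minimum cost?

19

S3, S5 together cover every platform (S3 ∪ S5 = {0, 1, 2, 3, 4, 5, 6, 7, 8}); total cost 11 + 8 = 19.
No covering selection has total cost below 19.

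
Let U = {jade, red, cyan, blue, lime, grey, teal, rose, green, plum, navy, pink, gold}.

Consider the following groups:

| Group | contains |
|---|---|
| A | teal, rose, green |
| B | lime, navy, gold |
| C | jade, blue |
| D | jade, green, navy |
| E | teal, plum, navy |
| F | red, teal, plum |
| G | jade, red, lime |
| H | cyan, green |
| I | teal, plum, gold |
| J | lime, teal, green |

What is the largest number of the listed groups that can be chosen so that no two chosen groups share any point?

4

B, C, F, H are pairwise disjoint (B={lime,navy,gold}; C={jade,blue}; F={red,teal,plum}; H={cyan,green}).
Every remaining group overlaps one of these, and no 5 of the listed groups are pairwise disjoint, so 4 is the maximum.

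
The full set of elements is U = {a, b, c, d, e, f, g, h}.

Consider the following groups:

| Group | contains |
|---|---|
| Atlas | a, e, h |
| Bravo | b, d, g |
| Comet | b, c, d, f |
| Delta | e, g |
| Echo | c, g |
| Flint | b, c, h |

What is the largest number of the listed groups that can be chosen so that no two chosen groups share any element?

2

Atlas, Comet are pairwise disjoint (Atlas={a,e,h}; Comet={b,c,d,f}).
Every remaining group overlaps one of these, and no 3 of the listed groups are pairwise disjoint, so 2 is the maximum.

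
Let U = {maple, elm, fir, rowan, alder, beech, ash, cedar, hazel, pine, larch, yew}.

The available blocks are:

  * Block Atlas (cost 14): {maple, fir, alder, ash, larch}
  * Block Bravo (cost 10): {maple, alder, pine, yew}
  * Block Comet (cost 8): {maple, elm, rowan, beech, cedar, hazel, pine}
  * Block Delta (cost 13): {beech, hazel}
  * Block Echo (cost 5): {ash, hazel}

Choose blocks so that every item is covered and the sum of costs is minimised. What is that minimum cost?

32

Atlas, Bravo, Comet together cover every item (Atlas ∪ Bravo ∪ Comet = {maple, elm, fir, rowan, alder, beech, ash, cedar, hazel, pine, larch, yew}); total cost 14 + 10 + 8 = 32.
No covering selection has total cost below 32.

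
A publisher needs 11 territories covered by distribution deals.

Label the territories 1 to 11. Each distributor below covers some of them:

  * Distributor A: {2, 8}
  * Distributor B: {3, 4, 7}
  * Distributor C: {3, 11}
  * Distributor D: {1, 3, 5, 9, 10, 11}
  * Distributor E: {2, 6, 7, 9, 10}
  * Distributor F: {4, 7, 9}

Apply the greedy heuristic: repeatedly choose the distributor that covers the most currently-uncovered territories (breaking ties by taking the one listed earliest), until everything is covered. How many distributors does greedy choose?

4

Greedy: pick D (covers 6 new) → pick E (covers 3 new) → pick A (covers 1 new) → pick B (covers 1 new). Total picks: 4.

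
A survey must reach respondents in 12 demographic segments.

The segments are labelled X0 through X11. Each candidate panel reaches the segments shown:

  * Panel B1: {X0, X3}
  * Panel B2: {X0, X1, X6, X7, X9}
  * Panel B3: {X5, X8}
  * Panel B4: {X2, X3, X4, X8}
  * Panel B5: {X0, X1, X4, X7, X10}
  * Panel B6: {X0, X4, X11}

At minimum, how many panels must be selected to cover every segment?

5

Take {B2, B3, B4, B5, B6}. Their union is {X0, X1, X2, X3, X4, X5, X6, X7, X8, X9, X10, X11}, which is all 12 segments.
No 4 of the 6 panels cover everything (all 15 combinations miss at least one segment), so 5 is optimal.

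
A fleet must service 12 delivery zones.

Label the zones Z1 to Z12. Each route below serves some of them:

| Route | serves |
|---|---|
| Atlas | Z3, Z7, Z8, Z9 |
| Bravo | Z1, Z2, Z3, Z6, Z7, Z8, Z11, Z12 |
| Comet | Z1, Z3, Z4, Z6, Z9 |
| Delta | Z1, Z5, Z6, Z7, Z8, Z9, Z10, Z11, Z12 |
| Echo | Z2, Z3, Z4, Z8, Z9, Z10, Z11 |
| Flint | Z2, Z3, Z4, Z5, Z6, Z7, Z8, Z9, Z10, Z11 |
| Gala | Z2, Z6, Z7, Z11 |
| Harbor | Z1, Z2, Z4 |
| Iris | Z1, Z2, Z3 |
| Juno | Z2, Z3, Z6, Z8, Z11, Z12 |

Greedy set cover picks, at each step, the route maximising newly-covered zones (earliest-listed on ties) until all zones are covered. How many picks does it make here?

2

Greedy: pick Flint (covers 10 new) → pick Bravo (covers 2 new). Total picks: 2.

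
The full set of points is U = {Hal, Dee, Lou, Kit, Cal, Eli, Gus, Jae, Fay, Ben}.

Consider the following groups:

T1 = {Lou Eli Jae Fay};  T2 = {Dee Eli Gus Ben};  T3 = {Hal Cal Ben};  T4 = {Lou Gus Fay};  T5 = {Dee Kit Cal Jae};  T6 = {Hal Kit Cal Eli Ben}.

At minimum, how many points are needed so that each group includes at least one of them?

H = {Cal, Gus, Jae} meets every group (each contains at least one member of H), and |H| = 3.
No choice of 2 points meets every group, so 3 is the minimum.

3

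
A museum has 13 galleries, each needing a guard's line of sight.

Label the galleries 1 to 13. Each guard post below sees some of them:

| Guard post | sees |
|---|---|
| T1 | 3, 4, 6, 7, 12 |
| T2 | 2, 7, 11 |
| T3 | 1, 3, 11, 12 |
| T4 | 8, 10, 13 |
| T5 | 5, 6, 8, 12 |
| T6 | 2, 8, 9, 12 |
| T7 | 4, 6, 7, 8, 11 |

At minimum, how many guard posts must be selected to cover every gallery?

5

T3 and T4 and T5 and T6 and T7 together: T3 ∪ T4 ∪ T5 ∪ T6 ∪ T7 = {1, 2, 3, 4, 5, 6, 7, 8, 9, 10, 11, 12, 13} — every gallery is covered.
No 4 of the 7 guard posts cover everything (all 35 combinations miss at least one gallery), so 5 is optimal.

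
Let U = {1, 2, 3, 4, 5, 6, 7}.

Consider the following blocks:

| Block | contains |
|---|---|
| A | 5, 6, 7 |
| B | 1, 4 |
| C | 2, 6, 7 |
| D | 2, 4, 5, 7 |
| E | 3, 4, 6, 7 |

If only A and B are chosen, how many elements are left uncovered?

Union of A, B = {1, 4, 5, 6, 7}.
Not covered: 2, 3 — 2 elements.

2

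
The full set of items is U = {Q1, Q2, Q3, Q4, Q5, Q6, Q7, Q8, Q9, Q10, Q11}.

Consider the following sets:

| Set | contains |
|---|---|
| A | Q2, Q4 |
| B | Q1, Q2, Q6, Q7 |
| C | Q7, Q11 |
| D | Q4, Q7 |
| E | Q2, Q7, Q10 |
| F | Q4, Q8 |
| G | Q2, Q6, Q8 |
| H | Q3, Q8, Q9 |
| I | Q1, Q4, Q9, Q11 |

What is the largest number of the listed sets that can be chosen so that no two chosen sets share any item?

A, C, H are pairwise disjoint (A={Q2,Q4}; C={Q7,Q11}; H={Q3,Q8,Q9}).
Every remaining set overlaps one of these, and no 4 of the listed sets are pairwise disjoint, so 3 is the maximum.

3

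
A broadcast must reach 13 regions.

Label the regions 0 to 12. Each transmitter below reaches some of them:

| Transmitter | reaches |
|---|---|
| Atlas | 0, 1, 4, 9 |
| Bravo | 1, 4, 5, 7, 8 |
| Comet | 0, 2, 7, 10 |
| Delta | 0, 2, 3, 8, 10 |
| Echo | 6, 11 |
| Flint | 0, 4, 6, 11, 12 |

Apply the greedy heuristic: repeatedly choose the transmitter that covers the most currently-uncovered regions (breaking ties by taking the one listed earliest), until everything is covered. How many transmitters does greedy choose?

Greedy: pick Bravo (covers 5 new) → pick Delta (covers 4 new) → pick Flint (covers 3 new) → pick Atlas (covers 1 new). Total picks: 4.

4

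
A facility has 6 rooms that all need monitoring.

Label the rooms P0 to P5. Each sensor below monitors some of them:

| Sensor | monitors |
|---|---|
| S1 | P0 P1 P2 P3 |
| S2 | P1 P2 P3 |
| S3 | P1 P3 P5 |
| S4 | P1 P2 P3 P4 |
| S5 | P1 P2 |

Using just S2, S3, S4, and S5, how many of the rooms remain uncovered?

1

Union of S2, S3, S4, S5 = {P1, P2, P3, P4, P5}.
Not covered: P0 — 1 room.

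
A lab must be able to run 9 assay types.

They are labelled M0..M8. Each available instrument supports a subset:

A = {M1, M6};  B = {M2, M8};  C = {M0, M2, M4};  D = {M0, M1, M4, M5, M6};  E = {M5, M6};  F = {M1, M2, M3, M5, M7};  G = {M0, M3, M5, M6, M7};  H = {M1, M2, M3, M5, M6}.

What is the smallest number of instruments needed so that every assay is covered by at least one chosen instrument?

B and D and G together: B ∪ D ∪ G = {M0, M1, M2, M3, M4, M5, M6, M7, M8} — every assay is covered.
Only B contains M8, so B is forced; the remaining 7 assays need at least 2 more instruments (each remaining instrument adds at most 5) — so at least 3 instruments are needed, and 3 is optimal.

3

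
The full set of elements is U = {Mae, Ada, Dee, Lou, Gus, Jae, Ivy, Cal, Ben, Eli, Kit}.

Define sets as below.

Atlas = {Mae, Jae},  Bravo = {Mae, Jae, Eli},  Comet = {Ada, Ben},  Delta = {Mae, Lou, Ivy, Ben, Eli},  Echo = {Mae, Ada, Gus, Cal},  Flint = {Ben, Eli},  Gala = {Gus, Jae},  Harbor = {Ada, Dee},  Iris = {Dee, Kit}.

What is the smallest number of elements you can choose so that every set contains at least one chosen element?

4

Take H = {Dee, Gus, Jae, Ben}. Each listed set contains at least one of these, so H is a hitting set of size 4.
No choice of 3 elements meets every set, so 4 is the minimum.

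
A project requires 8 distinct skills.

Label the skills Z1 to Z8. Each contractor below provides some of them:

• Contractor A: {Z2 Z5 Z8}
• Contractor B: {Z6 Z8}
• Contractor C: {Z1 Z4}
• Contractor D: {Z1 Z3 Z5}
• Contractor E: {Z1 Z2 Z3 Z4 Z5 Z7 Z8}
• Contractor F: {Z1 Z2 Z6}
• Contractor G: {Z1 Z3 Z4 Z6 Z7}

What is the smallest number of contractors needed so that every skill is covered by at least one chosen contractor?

Take {E, F}. Their union is {Z1, Z2, Z3, Z4, Z5, Z6, Z7, Z8}, which is all 8 skills.
No single contractor has all 8 skills (the largest, E, has 7), so 2 is optimal.

2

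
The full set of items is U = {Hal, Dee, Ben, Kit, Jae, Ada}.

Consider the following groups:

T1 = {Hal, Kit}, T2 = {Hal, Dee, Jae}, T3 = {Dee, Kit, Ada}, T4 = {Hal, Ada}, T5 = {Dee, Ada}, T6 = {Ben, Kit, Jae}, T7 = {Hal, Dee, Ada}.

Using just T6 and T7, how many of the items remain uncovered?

Union of T6, T7 = {Hal, Dee, Ben, Kit, Jae, Ada} — that's every item, so 0 are uncovered.

0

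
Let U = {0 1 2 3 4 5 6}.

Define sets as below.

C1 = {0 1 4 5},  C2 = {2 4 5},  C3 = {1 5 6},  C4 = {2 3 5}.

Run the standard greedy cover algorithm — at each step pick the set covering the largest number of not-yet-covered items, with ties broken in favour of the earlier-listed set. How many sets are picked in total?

Greedy: pick C1 (covers 4 new) → pick C4 (covers 2 new) → pick C3 (covers 1 new). Total picks: 3.

3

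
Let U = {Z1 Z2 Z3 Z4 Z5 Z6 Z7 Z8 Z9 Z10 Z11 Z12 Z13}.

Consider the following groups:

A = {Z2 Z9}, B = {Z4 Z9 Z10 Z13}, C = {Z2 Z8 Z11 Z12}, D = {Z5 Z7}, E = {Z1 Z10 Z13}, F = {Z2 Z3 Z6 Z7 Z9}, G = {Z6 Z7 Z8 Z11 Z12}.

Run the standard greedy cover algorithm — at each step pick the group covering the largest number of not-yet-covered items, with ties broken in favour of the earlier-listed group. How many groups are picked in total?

5

Greedy: pick F (covers 5 new) → pick B (covers 3 new) → pick C (covers 3 new) → pick D (covers 1 new) → pick E (covers 1 new). Total picks: 5.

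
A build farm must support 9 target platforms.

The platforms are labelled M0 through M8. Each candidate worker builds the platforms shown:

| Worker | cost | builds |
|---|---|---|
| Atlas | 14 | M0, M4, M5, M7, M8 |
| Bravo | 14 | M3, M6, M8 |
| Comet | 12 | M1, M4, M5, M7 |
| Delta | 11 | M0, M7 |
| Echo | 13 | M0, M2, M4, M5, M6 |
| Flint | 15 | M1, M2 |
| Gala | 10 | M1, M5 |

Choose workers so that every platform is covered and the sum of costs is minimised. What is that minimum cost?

39

Bravo, Comet, Echo together cover every platform (Bravo ∪ Comet ∪ Echo = {M0, M1, M2, M3, M4, M5, M6, M7, M8}); total cost 14 + 12 + 13 = 39.
No covering selection has total cost below 39.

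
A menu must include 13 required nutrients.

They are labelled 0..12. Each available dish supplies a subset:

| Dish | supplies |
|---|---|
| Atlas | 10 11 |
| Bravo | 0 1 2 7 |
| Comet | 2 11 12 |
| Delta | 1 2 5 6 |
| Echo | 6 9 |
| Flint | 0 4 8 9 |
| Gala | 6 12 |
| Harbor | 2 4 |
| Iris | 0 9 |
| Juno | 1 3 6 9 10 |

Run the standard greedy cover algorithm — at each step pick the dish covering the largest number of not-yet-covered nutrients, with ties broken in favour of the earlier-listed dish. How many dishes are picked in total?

Greedy: pick Juno (covers 5 new) → pick Bravo (covers 3 new) → pick Comet (covers 2 new) → pick Flint (covers 2 new) → pick Delta (covers 1 new). Total picks: 5.

5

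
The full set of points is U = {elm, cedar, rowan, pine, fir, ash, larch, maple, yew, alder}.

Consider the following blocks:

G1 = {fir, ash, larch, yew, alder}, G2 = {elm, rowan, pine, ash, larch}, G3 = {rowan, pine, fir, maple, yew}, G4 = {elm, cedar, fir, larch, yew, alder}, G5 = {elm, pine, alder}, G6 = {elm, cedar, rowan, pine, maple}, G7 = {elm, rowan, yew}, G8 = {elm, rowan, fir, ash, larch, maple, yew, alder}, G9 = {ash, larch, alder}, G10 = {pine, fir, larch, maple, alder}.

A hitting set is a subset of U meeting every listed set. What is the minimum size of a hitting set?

Take H = {rowan, alder}. Each listed block contains at least one of these, so H is a hitting set of size 2.
The blocks G1, G6 are pairwise disjoint, so any hitting set needs a separate point for each — at least 2. Hence 2 is optimal.

2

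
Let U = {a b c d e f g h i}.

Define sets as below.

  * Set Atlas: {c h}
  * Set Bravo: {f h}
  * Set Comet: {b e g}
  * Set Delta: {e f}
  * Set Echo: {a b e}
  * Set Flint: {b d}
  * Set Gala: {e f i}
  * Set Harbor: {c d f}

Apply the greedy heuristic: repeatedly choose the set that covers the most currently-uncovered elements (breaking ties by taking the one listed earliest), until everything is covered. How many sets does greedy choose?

Greedy: pick Comet (covers 3 new) → pick Harbor (covers 3 new) → pick Atlas (covers 1 new) → pick Echo (covers 1 new) → pick Gala (covers 1 new). Total picks: 5.

5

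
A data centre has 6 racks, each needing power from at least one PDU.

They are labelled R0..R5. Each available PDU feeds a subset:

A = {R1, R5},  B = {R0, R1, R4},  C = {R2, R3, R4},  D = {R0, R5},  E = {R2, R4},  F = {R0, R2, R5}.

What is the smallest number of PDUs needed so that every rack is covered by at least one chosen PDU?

3

Take {A, C, D}. Their union is {R0, R1, R2, R3, R4, R5}, which is all 6 racks.
Only C contains R3, so C is forced; the remaining 3 racks need at least 2 more PDUs (each remaining PDU adds at most 2) — so at least 3 PDUs are needed, and 3 is optimal.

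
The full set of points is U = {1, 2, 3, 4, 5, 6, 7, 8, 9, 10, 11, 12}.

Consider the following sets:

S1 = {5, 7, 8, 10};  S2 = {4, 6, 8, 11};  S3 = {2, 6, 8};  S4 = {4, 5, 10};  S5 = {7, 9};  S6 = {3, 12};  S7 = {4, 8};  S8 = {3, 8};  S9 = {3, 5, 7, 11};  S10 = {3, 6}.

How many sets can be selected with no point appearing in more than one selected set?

S3, S4, S5, S6 are pairwise disjoint (S3={2,6,8}; S4={4,5,10}; S5={7,9}; S6={3,12}).
Every remaining set overlaps one of these, and no 5 of the listed sets are pairwise disjoint, so 4 is the maximum.

4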